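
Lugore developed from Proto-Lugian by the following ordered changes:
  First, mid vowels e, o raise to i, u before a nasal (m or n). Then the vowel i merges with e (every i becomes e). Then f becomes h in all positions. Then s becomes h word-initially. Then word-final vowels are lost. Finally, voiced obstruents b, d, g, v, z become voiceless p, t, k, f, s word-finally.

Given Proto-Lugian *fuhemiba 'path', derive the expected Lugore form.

huhemep

Lugore: *fuhemiba
  fuhemiba → fuhimiba   [pre-nasal raising]
  fuhimiba → fuhemeba   [vowel merger]
  fuhemeba → huhemeba   [unconditioned shift]
  huhemeba (rule 4 does not apply)
  huhemeba → huhemeb   [apocope]
  huhemeb → huhemep   [final devoicing]
  giving Lugore huhemep.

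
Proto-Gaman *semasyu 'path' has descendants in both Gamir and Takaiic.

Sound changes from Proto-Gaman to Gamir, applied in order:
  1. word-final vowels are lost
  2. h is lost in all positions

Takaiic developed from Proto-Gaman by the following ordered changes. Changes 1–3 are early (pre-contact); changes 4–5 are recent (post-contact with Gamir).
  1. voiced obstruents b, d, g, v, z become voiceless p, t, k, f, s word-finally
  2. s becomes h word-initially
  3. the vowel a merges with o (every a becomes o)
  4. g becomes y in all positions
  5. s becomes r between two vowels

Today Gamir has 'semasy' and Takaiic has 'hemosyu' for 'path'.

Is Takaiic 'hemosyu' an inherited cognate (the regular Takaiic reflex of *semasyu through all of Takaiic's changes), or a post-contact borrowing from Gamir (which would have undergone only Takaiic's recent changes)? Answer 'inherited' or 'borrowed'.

inherited

If inherited, *semasyu would pass through all of Takaiic's changes:
Takaiic: start from *semasyu.
  rule 1: no change — semasyu
  rule 2 (debuccalisation): semasyu → hemasyu
  rule 3 (vowel merger): hemasyu → hemosyu
  rule 4: no change — hemosyu
  rule 5: no change — hemosyu
  ⇒ Takaiic hemosyu
If borrowed from Gamir 'semasy' after the early changes, it would undergo only the recent ones:
  rule 4 (unconditioned shift): no change (semasy)
  rule 5 (rhotacism): no change (semasy)
  ⇒ as a loan: semasy
Takaiic 'hemosyu' matches the inherited outcome exactly, so it is an inherited cognate, not a loan.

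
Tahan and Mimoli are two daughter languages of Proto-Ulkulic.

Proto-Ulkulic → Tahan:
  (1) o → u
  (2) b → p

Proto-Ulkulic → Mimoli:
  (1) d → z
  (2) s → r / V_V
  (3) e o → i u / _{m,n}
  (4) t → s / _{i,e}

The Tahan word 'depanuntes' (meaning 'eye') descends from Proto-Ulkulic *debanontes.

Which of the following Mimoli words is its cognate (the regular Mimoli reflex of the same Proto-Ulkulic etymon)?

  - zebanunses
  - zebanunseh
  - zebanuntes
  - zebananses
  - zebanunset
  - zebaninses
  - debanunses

zebanunses

Mimoli: *debanontes > zebanontes > zebanuntes > zebanunses  (by unconditioned shift, pre-nasal raising, palatalisation)
Only 'zebanunses' matches the regular Mimoli development of *debanontes.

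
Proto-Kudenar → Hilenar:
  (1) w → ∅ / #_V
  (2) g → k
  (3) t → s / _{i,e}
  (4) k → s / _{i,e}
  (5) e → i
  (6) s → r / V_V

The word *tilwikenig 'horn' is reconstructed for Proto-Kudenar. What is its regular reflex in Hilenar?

silwirinik

Hilenar: start from *tilwikenig.
  rule 1: no change — tilwikenig
  rule 2 (unconditioned shift): tilwikenig → tilwikenik
  rule 3 (palatalisation): tilwikenik → silwikenik
  rule 4 (palatalisation): silwikenik → silwisenik
  rule 5 (vowel merger): silwisenik → silwisinik
  rule 6 (rhotacism): silwisinik → silwirinik
  ⇒ Hilenar silwirinik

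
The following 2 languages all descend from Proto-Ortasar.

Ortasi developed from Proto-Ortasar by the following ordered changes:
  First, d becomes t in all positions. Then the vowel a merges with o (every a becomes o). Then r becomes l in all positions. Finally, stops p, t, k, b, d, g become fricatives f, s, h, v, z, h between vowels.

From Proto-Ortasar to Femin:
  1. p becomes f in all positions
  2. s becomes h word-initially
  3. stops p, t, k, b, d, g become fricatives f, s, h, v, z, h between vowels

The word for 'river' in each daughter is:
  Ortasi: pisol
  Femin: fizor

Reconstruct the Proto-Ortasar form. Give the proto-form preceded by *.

Position 5: Ortasi has l, Femin has r. Femin preserves r here (none of its changes turn any other segment into r), so the proto-segment is *r.
Position 3: Ortasi has s, Femin has z. Taking the neighbouring segments as reconstructed: Ortasi s could go back to *t or *d or *s; Femin z could go back to *d or *z — the one source consistent with every daughter is *d.
Position 1: Ortasi has p, Femin has f. Ortasi preserves p here (none of its changes turn any other segment into p), so the proto-segment is *p.
This points to *pidor. Verify forward in each daughter:
Ortasi: *pidor
  pidor → pitor   [unconditioned shift]
  pitor (rule 2 does not apply)
  pitor → pitol   [unconditioned shift]
  pitol → pisol   [intervocalic lenition]
  giving Ortasi pisol.
Femin: *pidor
  pidor → fidor   [unconditioned shift]
  fidor (rule 2 does not apply)
  fidor → fizor   [intervocalic lenition]
  giving Femin fizor.
*pidor is the unique common source.

*pidor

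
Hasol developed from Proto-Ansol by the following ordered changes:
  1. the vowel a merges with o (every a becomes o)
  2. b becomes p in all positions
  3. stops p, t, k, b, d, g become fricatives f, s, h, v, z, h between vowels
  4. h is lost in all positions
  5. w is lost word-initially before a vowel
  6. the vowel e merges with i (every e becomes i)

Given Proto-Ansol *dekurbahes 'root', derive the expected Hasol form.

Hasol: *dekurbahes
  dekurbahes → dekurbohes   [vowel merger]
  dekurbohes → dekurpohes   [unconditioned shift]
  dekurpohes → dehurpohes   [intervocalic lenition]
  dehurpohes → deurpoes   [h-loss]
  deurpoes (rule 5 does not apply)
  deurpoes → diurpois   [vowel merger]
  giving Hasol diurpois.

diurpois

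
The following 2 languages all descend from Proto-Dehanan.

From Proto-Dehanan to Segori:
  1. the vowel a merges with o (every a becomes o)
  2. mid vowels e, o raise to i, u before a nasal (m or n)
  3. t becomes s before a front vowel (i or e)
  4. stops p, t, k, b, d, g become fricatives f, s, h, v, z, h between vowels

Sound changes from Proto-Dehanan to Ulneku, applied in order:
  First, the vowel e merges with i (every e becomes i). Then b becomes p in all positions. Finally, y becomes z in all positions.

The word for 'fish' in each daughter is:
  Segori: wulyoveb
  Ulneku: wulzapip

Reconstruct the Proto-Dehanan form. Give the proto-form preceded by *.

*wulyabeb

Position 8: Segori has b, Ulneku has p. Segori preserves b here (none of its changes turn any other segment into b), so the proto-segment is *b.
Position 7: Segori has e, Ulneku has i. Segori preserves e here (none of its changes turn any other segment into e), so the proto-segment is *e.
Verify the candidate proto-form against each daughter:
Segori: start from *wulyabeb.
  rule 1 (vowel merger): wulyabeb → wulyobeb
  rule 2: no change — wulyobeb
  rule 3: no change — wulyobeb
  rule 4 (intervocalic lenition): wulyobeb → wulyoveb
  ⇒ Segori wulyoveb
Ulneku: start from *wulyabeb.
  rule 1 (vowel merger): wulyabeb → wulyabib
  rule 2 (unconditioned shift): wulyabib → wulyapip
  rule 3 (unconditioned shift): wulyapip → wulzapip
  ⇒ Ulneku wulzapip
No other proto-form is consistent with every reflex, so the reconstruction is *wulyabeb.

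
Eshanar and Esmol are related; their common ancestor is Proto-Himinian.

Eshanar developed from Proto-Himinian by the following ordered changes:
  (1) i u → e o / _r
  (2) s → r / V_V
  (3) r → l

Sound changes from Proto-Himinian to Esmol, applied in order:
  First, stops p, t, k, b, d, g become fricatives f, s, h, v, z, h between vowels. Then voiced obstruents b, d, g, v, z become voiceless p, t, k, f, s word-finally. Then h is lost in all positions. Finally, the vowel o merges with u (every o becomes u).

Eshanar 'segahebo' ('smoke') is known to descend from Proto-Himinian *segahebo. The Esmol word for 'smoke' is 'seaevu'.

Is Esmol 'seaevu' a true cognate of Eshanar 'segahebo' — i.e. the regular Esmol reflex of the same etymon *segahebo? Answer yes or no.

yes

Derive the expected Esmol reflex of *segahebo:
Esmol: *segahebo > sehahevo > seaevo > seaevu  (by intervocalic lenition, h-loss, vowel merger)
Esmol 'seaevu' matches the regular reflex exactly, so the pair is cognate.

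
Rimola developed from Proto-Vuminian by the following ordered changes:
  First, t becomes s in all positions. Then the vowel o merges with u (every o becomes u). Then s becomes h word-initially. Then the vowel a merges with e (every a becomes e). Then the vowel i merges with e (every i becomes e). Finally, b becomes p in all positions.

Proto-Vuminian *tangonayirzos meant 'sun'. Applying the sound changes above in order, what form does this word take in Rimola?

Rimola: start from *tangonayirzos.
  rule 1 (unconditioned shift): tangonayirzos → sangonayirzos
  rule 2 (vowel merger): sangonayirzos → sangunayirzus
  rule 3 (debuccalisation): sangunayirzus → hangunayirzus
  rule 4 (vowel merger): hangunayirzus → henguneyirzus
  rule 5 (vowel merger): henguneyirzus → henguneyerzus
  rule 6: no change — henguneyerzus
  ⇒ Rimola henguneyerzus

henguneyerzus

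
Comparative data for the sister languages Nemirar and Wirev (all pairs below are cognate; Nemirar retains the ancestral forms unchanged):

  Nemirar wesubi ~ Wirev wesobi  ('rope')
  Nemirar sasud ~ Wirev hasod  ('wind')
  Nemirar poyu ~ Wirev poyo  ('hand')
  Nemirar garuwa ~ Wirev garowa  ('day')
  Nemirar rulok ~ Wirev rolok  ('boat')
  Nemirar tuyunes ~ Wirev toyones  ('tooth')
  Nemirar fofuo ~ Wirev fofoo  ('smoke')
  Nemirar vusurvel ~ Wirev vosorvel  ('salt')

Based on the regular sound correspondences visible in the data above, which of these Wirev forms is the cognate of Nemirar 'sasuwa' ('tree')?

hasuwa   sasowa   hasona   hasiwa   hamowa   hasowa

sasud ~ hasod — Nemirar s corresponds to Wirev h word-initially before a back vowel.
sasud ~ hasod, garuwa ~ garowa — Nemirar u corresponds to Wirev o after a consonant, before a consonant other than r, m, n, p, b, f, v.
Applying these to Nemirar 'sasuwa':
  sasuwa → hasuwa   (s→h word-initially before a back vowel)
  hasuwa → hasowa   (u→o after a consonant, before a consonant other than r, m, n, p, b, f, v)
So the Wirev cognate is 'hasowa'.

hasowa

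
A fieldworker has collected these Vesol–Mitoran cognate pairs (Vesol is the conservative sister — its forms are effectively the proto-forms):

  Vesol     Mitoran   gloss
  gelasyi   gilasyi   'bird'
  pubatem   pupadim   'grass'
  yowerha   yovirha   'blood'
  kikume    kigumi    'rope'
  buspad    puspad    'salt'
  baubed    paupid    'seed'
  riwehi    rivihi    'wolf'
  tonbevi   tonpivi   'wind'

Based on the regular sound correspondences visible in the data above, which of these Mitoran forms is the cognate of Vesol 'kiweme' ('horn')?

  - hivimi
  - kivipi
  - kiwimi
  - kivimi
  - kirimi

kivimi

yowerha ~ yovirha, riwehi ~ rivihi — Vesol w corresponds to Mitoran v between vowels (before a front vowel).
pubatem ~ pupadim — Vesol e corresponds to Mitoran i after a consonant, before a nasal.
kikume ~ kigumi — Vesol e corresponds to Mitoran i word-finally.
Applying these to Vesol 'kiweme':
  kiweme → kiveme   (w→v between vowels (before a front vowel))
  kiveme → kivime   (e→i after a consonant, before a nasal)
  kivime → kivimi   (e→i word-finally)
So the Mitoran cognate is 'kivimi'.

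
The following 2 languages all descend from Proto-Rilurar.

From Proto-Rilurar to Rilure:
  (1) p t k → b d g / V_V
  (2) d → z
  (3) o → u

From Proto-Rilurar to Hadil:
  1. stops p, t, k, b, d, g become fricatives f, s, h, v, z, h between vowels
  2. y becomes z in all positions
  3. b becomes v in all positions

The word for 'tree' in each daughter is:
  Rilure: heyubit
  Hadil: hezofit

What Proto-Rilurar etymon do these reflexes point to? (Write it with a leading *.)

Position 4: Rilure has u, Hadil has o. Hadil preserves o here (none of its changes turn any other segment into o), so the proto-segment is *o.
Position 5: Rilure has b, Hadil has f. Taking the neighbouring segments as reconstructed: Rilure b could go back to *p or *b; Hadil f could go back to *p or *f — the one source consistent with every daughter is *p.
Continuing position by position gives *heyopit; check it forward:
Rilure: *heyopit > heyobit > heyubit  (by intervocalic voicing, vowel merger)
Hadil: *heyopit
  heyopit → heyofit   [intervocalic lenition]
  heyofit → hezofit   [unconditioned shift]
  hezofit (rule 3 does not apply)
  giving Hadil hezofit.
Only *heyopit yields all of Rilure heyubit, Hadil hezofit.

*heyopit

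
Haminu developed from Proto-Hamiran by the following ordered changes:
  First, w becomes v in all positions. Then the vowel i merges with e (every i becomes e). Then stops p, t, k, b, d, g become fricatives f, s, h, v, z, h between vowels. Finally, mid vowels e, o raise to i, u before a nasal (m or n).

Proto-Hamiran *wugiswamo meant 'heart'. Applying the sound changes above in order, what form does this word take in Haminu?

vuhesvamo

Haminu: *wugiswamo
  wugiswamo → vugisvamo   [unconditioned shift]
  vugisvamo → vugesvamo   [vowel merger]
  vugesvamo → vuhesvamo   [intervocalic lenition]
  vuhesvamo (rule 4 does not apply)
  giving Haminu vuhesvamo.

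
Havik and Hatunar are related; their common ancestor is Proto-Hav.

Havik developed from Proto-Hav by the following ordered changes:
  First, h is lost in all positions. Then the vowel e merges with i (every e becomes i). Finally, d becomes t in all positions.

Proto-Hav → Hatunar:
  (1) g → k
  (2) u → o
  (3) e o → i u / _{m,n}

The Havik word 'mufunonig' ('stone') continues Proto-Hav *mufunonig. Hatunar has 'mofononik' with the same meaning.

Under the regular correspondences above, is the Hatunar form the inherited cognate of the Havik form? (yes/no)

no

Derive the expected Hatunar reflex of *mufunonig:
Hatunar: start from *mufunonig.
  rule 1 (unconditioned shift): mufunonig → mufunonik
  rule 2 (vowel merger): mufunonik → mofononik
  rule 3 (pre-nasal raising): mofononik → mofununik
  ⇒ Hatunar mofununik
The regular Hatunar reflex would be 'mofununik', but the attested form is 'mofononik'. The correspondence is irregular, so they are not cognates (the Hatunar form has a different source).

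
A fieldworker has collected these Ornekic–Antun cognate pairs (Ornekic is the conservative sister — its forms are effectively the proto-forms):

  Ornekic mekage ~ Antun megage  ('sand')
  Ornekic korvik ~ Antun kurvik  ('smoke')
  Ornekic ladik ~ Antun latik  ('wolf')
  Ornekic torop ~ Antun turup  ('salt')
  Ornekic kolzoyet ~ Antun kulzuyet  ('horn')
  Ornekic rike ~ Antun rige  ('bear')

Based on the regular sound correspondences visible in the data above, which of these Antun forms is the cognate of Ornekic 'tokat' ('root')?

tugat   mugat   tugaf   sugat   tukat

tugat

kolzoyet ~ kulzuyet — Ornekic o corresponds to Antun u after a consonant, before a consonant other than r, m, n, p, b, f, v.
mekage ~ megage — Ornekic k corresponds to Antun g between vowels (before a back vowel).
Applying these to Ornekic 'tokat':
  tokat → tukat   (o→u after a consonant, before a consonant other than r, m, n, p, b, f, v)
  tukat → tugat   (k→g between vowels (before a back vowel))
So the Antun cognate is 'tugat'.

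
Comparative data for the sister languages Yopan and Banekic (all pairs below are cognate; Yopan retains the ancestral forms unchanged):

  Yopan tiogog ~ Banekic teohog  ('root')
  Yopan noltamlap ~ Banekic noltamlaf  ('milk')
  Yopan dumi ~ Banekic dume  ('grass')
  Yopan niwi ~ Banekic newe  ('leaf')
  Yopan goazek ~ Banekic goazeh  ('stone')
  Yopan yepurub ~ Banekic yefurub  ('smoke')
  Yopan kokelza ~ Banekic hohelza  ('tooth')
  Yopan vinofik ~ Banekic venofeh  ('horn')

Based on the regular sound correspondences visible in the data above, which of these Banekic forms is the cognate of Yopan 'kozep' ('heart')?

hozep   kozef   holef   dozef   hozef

hozef

kokelza ~ hohelza — Yopan k corresponds to Banekic h word-initially before a back vowel.
noltamlap ~ noltamlaf — Yopan p corresponds to Banekic f word-finally.
Applying these to Yopan 'kozep':
  kozep → hozep   (k→h word-initially before a back vowel)
  hozep → hozef   (p→f word-finally)
So the Banekic cognate is 'hozef'.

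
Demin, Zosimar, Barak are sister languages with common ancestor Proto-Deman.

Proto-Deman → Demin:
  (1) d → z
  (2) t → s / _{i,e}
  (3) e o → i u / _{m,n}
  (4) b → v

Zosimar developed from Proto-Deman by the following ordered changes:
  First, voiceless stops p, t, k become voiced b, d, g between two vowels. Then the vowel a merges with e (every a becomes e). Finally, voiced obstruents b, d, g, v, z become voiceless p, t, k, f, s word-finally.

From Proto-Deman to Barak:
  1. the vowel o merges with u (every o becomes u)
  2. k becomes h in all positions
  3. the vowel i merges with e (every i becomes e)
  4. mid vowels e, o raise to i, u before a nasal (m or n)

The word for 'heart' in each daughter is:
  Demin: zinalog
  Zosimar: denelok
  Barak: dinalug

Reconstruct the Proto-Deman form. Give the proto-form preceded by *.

*denalog

Position 1: Demin has z, Zosimar has d, Barak has d. Barak preserves d here (none of its changes turn any other segment into d), so the proto-segment is *d.
Position 2: Demin has i, Zosimar has e, Barak has i. Taking the neighbouring segments as reconstructed: Demin i could go back to *e or *i; Zosimar e could go back to *a or *e; Barak i could go back to *e or *i — the one source consistent with every daughter is *e.
This points to *denalog. Verify forward in each daughter:
Demin: start from *denalog.
  rule 1 (unconditioned shift): denalog → zenalog
  rule 2: no change — zenalog
  rule 3 (pre-nasal raising): zenalog → zinalog
  rule 4: no change — zinalog
  ⇒ Demin zinalog
Zosimar: *denalog > denelog > denelok  (by vowel merger, final devoicing)
Barak: *denalog > denalug > dinalug  (by vowel merger, pre-nasal raising)
*denalog is the unique common source.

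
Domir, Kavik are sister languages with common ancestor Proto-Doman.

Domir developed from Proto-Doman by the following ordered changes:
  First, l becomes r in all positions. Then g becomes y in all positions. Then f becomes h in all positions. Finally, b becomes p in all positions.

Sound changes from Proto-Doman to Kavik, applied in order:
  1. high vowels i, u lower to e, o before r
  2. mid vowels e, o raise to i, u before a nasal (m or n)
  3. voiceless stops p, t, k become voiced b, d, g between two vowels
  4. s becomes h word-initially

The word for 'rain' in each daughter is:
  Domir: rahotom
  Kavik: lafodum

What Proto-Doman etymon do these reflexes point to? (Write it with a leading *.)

Position 1: Domir has r, Kavik has l. Kavik preserves l here (none of its changes turn any other segment into l), so the proto-segment is *l.
Position 3: Domir has h, Kavik has f. Kavik preserves f here (none of its changes turn any other segment into f), so the proto-segment is *f.
This points to *lafotom. Verify forward in each daughter:
Domir: *lafotom > rafotom > rahotom  (by unconditioned shift, unconditioned shift)
Kavik: start from *lafotom.
  rule 1: no change — lafotom
  rule 2 (pre-nasal raising): lafotom → lafotum
  rule 3 (intervocalic voicing): lafotum → lafodum
  rule 4: no change — lafodum
  ⇒ Kavik lafodum
Only *lafotom yields all of Domir rahotom, Kavik lafodum.

*lafotom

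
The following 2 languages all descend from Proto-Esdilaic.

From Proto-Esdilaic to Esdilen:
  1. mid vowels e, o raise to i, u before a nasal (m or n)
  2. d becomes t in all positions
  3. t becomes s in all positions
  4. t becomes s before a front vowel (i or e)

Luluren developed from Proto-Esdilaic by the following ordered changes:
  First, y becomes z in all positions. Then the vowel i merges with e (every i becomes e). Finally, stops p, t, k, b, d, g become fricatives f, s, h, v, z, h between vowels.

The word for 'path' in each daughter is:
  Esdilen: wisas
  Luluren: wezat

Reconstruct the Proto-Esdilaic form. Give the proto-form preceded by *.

*widat

Position 2: Esdilen has i, Luluren has e. Taking the neighbouring segments as reconstructed: Esdilen i can only go back to *i; Luluren e could go back to *e or *i — the one source consistent with every daughter is *i.
Position 5: Esdilen has s, Luluren has t. Luluren preserves t here (none of its changes turn any other segment into t), so the proto-segment is *t.
This points to *widat. Verify forward in each daughter:
Esdilen: start from *widat.
  rule 1: no change — widat
  rule 2 (unconditioned shift): widat → witat
  rule 3 (unconditioned shift): witat → wisas
  rule 4: no change — wisas
  ⇒ Esdilen wisas
Luluren: *widat
  widat (rule 1 does not apply)
  widat → wedat   [vowel merger]
  wedat → wezat   [intervocalic lenition]
  giving Luluren wezat.
*widat is the unique common source.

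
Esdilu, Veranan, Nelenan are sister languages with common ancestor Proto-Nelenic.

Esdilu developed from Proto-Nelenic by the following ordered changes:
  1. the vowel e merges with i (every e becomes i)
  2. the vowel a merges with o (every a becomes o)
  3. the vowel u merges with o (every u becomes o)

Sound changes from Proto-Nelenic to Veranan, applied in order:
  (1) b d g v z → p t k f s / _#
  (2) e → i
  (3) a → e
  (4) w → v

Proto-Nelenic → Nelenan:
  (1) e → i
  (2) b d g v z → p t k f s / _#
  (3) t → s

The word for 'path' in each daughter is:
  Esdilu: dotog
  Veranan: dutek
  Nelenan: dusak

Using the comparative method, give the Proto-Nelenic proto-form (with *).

Position 3: Esdilu has t, Veranan has t, Nelenan has s. Esdilu preserves t here (none of its changes turn any other segment into t), so the proto-segment is *t.
Position 4: Esdilu has o, Veranan has e, Nelenan has a. Nelenan preserves a here (none of its changes turn any other segment into a), so the proto-segment is *a.
Position 5: Esdilu has g, Veranan has k, Nelenan has k. Esdilu preserves g here (none of its changes turn any other segment into g), so the proto-segment is *g.
Verify the candidate proto-form against each daughter:
Esdilu: *dutag
  dutag (rule 1 does not apply)
  dutag → dutog   [vowel merger]
  dutog → dotog   [vowel merger]
  giving Esdilu dotog.
Veranan: start from *dutag.
  rule 1 (final devoicing): dutag → dutak
  rule 2: no change — dutak
  rule 3 (vowel merger): dutak → dutek
  rule 4: no change — dutek
  ⇒ Veranan dutek
Nelenan: *dutag
  dutag (rule 1 does not apply)
  dutag → dutak   [final devoicing]
  dutak → dusak   [unconditioned shift]
  giving Nelenan dusak.
Only *dutag yields all of Esdilu dotog, Veranan dutek, Nelenan dusak.

*dutag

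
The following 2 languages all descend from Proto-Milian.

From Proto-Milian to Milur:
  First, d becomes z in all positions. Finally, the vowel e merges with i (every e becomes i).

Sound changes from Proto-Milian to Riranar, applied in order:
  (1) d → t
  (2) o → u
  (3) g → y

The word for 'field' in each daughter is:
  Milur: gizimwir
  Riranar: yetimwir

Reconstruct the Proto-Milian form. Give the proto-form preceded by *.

Position 2: Milur has i, Riranar has e. Riranar preserves e here (none of its changes turn any other segment into e), so the proto-segment is *e.
Position 1: Milur has g, Riranar has y. Milur preserves g here (none of its changes turn any other segment into g), so the proto-segment is *g.
Continuing position by position gives *gedimwir; check it forward:
Milur: *gedimwir > gezimwir > gizimwir  (by unconditioned shift, vowel merger)
Riranar: start from *gedimwir.
  rule 1 (unconditioned shift): gedimwir → getimwir
  rule 2: no change — getimwir
  rule 3 (unconditioned shift): getimwir → yetimwir
  ⇒ Riranar yetimwir
*gedimwir is the unique common source.

*gedimwir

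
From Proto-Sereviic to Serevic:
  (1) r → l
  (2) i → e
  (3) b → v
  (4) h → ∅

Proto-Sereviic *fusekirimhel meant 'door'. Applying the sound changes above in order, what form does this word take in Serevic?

fusekelemel

Serevic: start from *fusekirimhel.
  rule 1 (unconditioned shift): fusekirimhel → fusekilimhel
  rule 2 (vowel merger): fusekilimhel → fusekelemhel
  rule 3: no change — fusekelemhel
  rule 4 (h-loss): fusekelemhel → fusekelemel
  ⇒ Serevic fusekelemel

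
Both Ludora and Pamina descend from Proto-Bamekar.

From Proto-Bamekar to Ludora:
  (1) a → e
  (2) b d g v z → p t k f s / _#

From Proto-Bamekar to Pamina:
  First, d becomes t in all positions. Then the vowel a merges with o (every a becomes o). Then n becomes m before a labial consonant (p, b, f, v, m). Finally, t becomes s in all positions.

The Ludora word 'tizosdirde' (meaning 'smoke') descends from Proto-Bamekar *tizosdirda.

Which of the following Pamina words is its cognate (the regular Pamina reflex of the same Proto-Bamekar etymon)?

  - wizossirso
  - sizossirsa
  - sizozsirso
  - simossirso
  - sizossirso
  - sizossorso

sizossirso

Pamina: start from *tizosdirda.
  rule 1 (unconditioned shift): tizosdirda → tizostirta
  rule 2 (vowel merger): tizostirta → tizostirto
  rule 3: no change — tizostirto
  rule 4 (unconditioned shift): tizostirto → sizossirso
  ⇒ Pamina sizossirso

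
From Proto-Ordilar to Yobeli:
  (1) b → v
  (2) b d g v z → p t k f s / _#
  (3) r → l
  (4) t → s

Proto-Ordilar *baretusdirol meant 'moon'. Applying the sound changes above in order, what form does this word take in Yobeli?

valesusdilol

Yobeli: start from *baretusdirol.
  rule 1 (unconditioned shift): baretusdirol → varetusdirol
  rule 2: no change — varetusdirol
  rule 3 (unconditioned shift): varetusdirol → valetusdilol
  rule 4 (unconditioned shift): valetusdilol → valesusdilol
  ⇒ Yobeli valesusdilol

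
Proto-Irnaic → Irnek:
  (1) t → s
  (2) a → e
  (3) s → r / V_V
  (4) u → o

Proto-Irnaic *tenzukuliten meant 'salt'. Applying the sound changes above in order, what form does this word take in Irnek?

senzokoliren

Irnek: *tenzukuliten
  tenzukuliten → senzukulisen   [unconditioned shift]
  senzukulisen (rule 2 does not apply)
  senzukulisen → senzukuliren   [rhotacism]
  senzukuliren → senzokoliren   [vowel merger]
  giving Irnek senzokoliren.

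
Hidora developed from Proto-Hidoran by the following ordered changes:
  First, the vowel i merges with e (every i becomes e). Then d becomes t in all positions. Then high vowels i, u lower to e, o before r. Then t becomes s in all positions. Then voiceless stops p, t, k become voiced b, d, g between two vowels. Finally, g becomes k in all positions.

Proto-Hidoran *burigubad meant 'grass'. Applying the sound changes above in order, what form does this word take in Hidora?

Hidora: start from *burigubad.
  rule 1 (vowel merger): burigubad → buregubad
  rule 2 (unconditioned shift): buregubad → buregubat
  rule 3 (pre-rhotic lowering): buregubat → boregubat
  rule 4 (unconditioned shift): boregubat → boregubas
  rule 5: no change — boregubas
  rule 6 (unconditioned shift): boregubas → borekubas
  ⇒ Hidora borekubas

borekubas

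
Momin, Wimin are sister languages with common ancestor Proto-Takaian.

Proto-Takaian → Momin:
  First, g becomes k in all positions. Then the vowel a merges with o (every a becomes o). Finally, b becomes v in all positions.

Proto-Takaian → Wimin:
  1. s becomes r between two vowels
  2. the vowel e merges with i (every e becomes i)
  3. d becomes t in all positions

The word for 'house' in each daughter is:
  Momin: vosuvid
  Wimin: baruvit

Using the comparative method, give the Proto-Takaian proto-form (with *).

*basuvid

Position 3: Momin has s, Wimin has r. Momin preserves s here (none of its changes turn any other segment into s), so the proto-segment is *s.
Position 2: Momin has o, Wimin has a. Wimin preserves a here (none of its changes turn any other segment into a), so the proto-segment is *a.
This points to *basuvid. Verify forward in each daughter:
Momin: start from *basuvid.
  rule 1: no change — basuvid
  rule 2 (vowel merger): basuvid → bosuvid
  rule 3 (unconditioned shift): bosuvid → vosuvid
  ⇒ Momin vosuvid
Wimin: *basuvid
  basuvid → baruvid   [rhotacism]
  baruvid (rule 2 does not apply)
  baruvid → baruvit   [unconditioned shift]
  giving Wimin baruvit.
Only *basuvid yields all of Momin vosuvid, Wimin baruvit.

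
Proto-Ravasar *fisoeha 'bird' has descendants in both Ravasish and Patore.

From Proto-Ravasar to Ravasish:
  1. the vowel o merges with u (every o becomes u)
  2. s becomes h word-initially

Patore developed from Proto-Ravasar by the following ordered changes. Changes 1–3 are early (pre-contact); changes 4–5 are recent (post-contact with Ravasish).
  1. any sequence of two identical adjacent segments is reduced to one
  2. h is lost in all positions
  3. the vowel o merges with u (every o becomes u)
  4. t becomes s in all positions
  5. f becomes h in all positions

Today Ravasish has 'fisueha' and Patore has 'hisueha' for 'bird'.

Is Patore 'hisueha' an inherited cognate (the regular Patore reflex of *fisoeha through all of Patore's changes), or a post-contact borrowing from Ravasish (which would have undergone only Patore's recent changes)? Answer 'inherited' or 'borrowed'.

borrowed

If inherited, *fisoeha would pass through all of Patore's changes:
Patore: start from *fisoeha.
  rule 1: no change — fisoeha
  rule 2 (h-loss): fisoeha → fisoea
  rule 3 (vowel merger): fisoea → fisuea
  rule 4: no change — fisuea
  rule 5 (unconditioned shift): fisuea → hisuea
  ⇒ Patore hisuea
If borrowed from Ravasish 'fisueha' after the early changes, it would undergo only the recent ones:
  rule 4 (unconditioned shift): no change (fisueha)
  rule 5 (unconditioned shift): fisueha → hisueha
  ⇒ as a loan: hisueha
Patore 'hisueha' matches the loan outcome 'hisueha', not the inherited 'hisuea' — it skipped the early Patore changes, so it was borrowed from Ravasish.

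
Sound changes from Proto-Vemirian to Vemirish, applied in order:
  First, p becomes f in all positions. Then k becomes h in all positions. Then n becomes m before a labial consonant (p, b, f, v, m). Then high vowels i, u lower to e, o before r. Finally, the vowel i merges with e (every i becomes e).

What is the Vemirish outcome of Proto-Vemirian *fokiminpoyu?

Vemirish: start from *fokiminpoyu.
  rule 1 (unconditioned shift): fokiminpoyu → fokiminfoyu
  rule 2 (unconditioned shift): fokiminfoyu → fohiminfoyu
  rule 3 (nasal place assimilation): fohiminfoyu → fohimimfoyu
  rule 4: no change — fohimimfoyu
  rule 5 (vowel merger): fohimimfoyu → fohememfoyu
  ⇒ Vemirish fohememfoyu

fohememfoyu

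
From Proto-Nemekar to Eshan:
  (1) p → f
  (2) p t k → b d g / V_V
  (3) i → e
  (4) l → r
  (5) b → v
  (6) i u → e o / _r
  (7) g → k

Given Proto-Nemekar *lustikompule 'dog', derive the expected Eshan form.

rustekomfore

Eshan: start from *lustikompule.
  rule 1 (unconditioned shift): lustikompule → lustikomfule
  rule 2 (intervocalic voicing): lustikomfule → lustigomfule
  rule 3 (vowel merger): lustigomfule → lustegomfule
  rule 4 (unconditioned shift): lustegomfule → rustegomfure
  rule 5: no change — rustegomfure
  rule 6 (pre-rhotic lowering): rustegomfure → rustegomfore
  rule 7 (unconditioned shift): rustegomfore → rustekomfore
  ⇒ Eshan rustekomfore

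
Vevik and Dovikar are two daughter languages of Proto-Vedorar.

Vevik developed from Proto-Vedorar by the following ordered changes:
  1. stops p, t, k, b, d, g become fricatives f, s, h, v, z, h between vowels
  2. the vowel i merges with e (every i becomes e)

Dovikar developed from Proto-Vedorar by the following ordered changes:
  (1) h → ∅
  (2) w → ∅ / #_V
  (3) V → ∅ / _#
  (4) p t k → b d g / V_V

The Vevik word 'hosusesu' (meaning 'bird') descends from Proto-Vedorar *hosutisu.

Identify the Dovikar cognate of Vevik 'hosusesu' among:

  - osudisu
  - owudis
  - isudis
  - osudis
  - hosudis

osudis

Dovikar: *hosutisu
  hosutisu → osutisu   [h-loss]
  osutisu (rule 2 does not apply)
  osutisu → osutis   [apocope]
  osutis → osudis   [intervocalic voicing]
  giving Dovikar osudis.
The other candidates each miss or misapply at least one Dovikar change.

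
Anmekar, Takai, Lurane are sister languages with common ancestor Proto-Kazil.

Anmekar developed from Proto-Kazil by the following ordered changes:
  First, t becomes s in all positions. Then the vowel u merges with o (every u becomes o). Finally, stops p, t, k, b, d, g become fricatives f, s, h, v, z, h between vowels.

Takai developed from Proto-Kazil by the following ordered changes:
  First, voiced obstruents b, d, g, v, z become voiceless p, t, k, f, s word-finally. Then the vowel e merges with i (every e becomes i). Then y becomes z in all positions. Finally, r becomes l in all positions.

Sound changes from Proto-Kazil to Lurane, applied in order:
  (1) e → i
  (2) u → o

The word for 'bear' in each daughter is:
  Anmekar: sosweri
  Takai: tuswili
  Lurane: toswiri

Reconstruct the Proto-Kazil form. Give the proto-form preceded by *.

*tusweri

Position 6: Anmekar has r, Takai has l, Lurane has r. Anmekar preserves r here (none of its changes turn any other segment into r), so the proto-segment is *r.
Position 5: Anmekar has e, Takai has i, Lurane has i. Anmekar preserves e here (none of its changes turn any other segment into e), so the proto-segment is *e.
This points to *tusweri. Verify forward in each daughter:
Anmekar: *tusweri
  tusweri → susweri   [unconditioned shift]
  susweri → sosweri   [vowel merger]
  sosweri (rule 3 does not apply)
  giving Anmekar sosweri.
Takai: *tusweri
  tusweri (rule 1 does not apply)
  tusweri → tuswiri   [vowel merger]
  tuswiri (rule 3 does not apply)
  tuswiri → tuswili   [unconditioned shift]
  giving Takai tuswili.
Lurane: *tusweri > tuswiri > toswiri  (by vowel merger, vowel merger)
*tusweri is the unique common source.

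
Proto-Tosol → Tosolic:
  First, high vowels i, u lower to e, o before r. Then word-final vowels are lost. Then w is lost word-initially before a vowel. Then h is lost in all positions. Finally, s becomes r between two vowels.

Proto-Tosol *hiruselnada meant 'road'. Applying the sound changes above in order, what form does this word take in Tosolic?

erurelnad

Tosolic: start from *hiruselnada.
  rule 1 (pre-rhotic lowering): hiruselnada → heruselnada
  rule 2 (apocope): heruselnada → heruselnad
  rule 3: no change — heruselnad
  rule 4 (h-loss): heruselnad → eruselnad
  rule 5 (rhotacism): eruselnad → erurelnad
  ⇒ Tosolic erurelnad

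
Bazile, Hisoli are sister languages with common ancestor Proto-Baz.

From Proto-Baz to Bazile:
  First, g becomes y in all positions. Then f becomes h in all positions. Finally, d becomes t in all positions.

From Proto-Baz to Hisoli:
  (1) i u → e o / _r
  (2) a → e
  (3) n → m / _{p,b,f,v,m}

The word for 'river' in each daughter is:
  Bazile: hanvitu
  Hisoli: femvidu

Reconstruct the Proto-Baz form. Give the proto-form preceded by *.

*fanvidu

Position 1: Bazile has h, Hisoli has f. Hisoli preserves f here (none of its changes turn any other segment into f), so the proto-segment is *f.
Position 6: Bazile has t, Hisoli has d. Hisoli preserves d here (none of its changes turn any other segment into d), so the proto-segment is *d.
Verify the candidate proto-form against each daughter:
Bazile: start from *fanvidu.
  rule 1: no change — fanvidu
  rule 2 (unconditioned shift): fanvidu → hanvidu
  rule 3 (unconditioned shift): hanvidu → hanvitu
  ⇒ Bazile hanvitu
Hisoli: *fanvidu
  fanvidu (rule 1 does not apply)
  fanvidu → fenvidu   [vowel merger]
  fenvidu → femvidu   [nasal place assimilation]
  giving Hisoli femvidu.
Only *fanvidu yields all of Bazile hanvitu, Hisoli femvidu.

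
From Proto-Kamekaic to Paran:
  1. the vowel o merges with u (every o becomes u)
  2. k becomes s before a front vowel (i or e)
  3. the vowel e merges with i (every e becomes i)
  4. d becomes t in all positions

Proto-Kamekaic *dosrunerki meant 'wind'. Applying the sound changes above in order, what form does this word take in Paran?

Paran: *dosrunerki
  dosrunerki → dusrunerki   [vowel merger]
  dusrunerki → dusrunersi   [palatalisation]
  dusrunersi → dusrunirsi   [vowel merger]
  dusrunirsi → tusrunirsi   [unconditioned shift]
  giving Paran tusrunirsi.

tusrunirsi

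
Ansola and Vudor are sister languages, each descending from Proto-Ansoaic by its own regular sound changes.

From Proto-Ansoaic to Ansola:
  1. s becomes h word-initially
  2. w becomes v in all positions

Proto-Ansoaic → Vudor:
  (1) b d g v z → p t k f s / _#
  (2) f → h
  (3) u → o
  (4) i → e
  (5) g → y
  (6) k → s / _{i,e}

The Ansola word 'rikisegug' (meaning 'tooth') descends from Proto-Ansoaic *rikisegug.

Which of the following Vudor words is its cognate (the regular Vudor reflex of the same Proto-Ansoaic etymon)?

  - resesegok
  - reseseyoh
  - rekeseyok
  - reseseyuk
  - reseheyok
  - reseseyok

Vudor: *rikisegug > rikiseguk > rikisegok > rekesegok > rekeseyok > reseseyok  (by final devoicing, vowel merger, vowel merger, unconditioned shift, palatalisation)
The other candidates each miss or misapply at least one Vudor change.

reseseyok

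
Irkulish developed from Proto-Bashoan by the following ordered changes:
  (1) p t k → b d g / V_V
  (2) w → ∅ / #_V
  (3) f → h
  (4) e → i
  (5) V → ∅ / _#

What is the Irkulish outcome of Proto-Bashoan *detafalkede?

Irkulish: start from *detafalkede.
  rule 1 (intervocalic voicing): detafalkede → dedafalkede
  rule 2: no change — dedafalkede
  rule 3 (unconditioned shift): dedafalkede → dedahalkede
  rule 4 (vowel merger): dedahalkede → didahalkidi
  rule 5 (apocope): didahalkidi → didahalkid
  ⇒ Irkulish didahalkid

didahalkid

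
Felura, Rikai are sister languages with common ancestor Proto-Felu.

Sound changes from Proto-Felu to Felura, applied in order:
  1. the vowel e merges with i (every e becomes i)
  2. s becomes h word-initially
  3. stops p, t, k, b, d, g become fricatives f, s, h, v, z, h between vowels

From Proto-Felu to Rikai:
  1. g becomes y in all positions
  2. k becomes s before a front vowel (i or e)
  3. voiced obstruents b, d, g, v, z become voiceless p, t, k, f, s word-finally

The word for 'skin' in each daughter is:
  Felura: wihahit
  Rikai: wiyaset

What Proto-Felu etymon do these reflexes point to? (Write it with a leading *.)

*wigaket

Position 3: Felura has h, Rikai has y. Taking the neighbouring segments as reconstructed: Felura h could go back to *k or *g or *h; Rikai y could go back to *g or *y — the one source consistent with every daughter is *g.
Position 5: Felura has h, Rikai has s. Taking the neighbouring segments as reconstructed: Felura h could go back to *k or *g or *h; Rikai s could go back to *k or *s — the one source consistent with every daughter is *k.
Continuing position by position gives *wigaket; check it forward:
Felura: *wigaket
  wigaket → wigakit   [vowel merger]
  wigakit (rule 2 does not apply)
  wigakit → wihahit   [intervocalic lenition]
  giving Felura wihahit.
Rikai: *wigaket
  wigaket → wiyaket   [unconditioned shift]
  wiyaket → wiyaset   [palatalisation]
  wiyaset (rule 3 does not apply)
  giving Rikai wiyaset.
Only *wigaket yields all of Felura wihahit, Rikai wiyaset.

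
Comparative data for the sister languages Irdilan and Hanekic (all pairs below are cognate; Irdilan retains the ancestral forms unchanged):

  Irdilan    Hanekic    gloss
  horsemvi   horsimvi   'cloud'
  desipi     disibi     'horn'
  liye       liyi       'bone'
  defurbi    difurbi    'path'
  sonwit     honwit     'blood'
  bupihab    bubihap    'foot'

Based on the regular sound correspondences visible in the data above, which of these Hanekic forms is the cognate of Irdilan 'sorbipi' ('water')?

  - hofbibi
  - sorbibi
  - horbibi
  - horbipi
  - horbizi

horbibi

sonwit ~ honwit — Irdilan s corresponds to Hanekic h word-initially before a back vowel.
desipi ~ disibi, bupihab ~ bubihap — Irdilan p corresponds to Hanekic b between vowels (before a front vowel).
Applying these to Irdilan 'sorbipi':
  sorbipi → horbipi   (s→h word-initially before a back vowel)
  horbipi → horbibi   (p→b between vowels (before a front vowel))
So the Hanekic cognate is 'horbibi'.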